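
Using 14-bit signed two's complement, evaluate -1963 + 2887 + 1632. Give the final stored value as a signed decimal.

2556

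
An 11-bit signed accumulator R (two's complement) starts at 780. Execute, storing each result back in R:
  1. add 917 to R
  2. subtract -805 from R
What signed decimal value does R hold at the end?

454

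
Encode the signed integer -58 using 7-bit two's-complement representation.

1000110

|-58| = 58 = 0111010 in 7 bits.
Invert the bits: 1000101. Add 1: 1000110.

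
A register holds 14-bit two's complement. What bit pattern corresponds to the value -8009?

|-8009| = 8009 = 01111101001001 in 14 bits.
Invert the bits: 10000010110110. Add 1: 10000010110111.

10000010110111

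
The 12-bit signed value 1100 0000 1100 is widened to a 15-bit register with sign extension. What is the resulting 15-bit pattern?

111110000001100

MSB of 110000001100 is 1; replicate it into the new high bits.
111|110000001100 → 111110000001100 (still -1012).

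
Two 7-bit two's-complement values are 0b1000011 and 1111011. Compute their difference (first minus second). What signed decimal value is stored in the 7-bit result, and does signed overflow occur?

0b1000011 → 1000011 = -61 (signed)
1111011 = -5 (signed)
Subtract via negate-and-add: invert 1111011 + 1 = 0000101 (i.e. 5).
  1000011
+ 0000101
= 1001000
Result 1001000: MSB = 1 → 72 − 128 = -56.
Addends (after negating the subtrahend) have opposite signs, so signed overflow cannot occur.

-56; no overflow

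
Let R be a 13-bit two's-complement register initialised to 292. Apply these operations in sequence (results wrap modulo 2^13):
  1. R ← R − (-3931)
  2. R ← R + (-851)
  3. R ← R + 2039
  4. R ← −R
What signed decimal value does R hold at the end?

2781

Start: R = 292 = 0000100100100.
R = 292 − (-3931) = 4223; wraps to -3969 = 1000001111111
R = -3969 + (-851) = -4820; wraps to 3372 = 0110100101100
R = 3372 + 2039 = 5411; wraps to -2781 = 1010100100011
R = −(-2781) = 2781 = 0101011011101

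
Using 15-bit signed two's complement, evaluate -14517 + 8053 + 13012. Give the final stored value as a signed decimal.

-14517 + 8053 = -6464 (110011011000000)
-6464 + 13012 = 6548 (001100110010100)

6548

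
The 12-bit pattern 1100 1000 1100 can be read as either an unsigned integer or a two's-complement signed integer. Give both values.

unsigned = 3212, signed = -884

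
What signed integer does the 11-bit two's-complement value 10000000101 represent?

-1019

MSB is 1, so the value is negative.
Invert: 01111111010. Add 1: 01111111011 = 1019. So the value is −1019.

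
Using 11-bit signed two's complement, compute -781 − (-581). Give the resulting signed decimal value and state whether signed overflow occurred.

-200; no overflow

-781 → 10011110011
-581 → 10110111011
Subtract via negate-and-add: invert 10110111011 + 1 = 01001000101 (i.e. 581).
  10011110011
+ 01001000101
= 11100111000
Result 11100111000: MSB = 1 → 1848 − 2048 = -200.
Addends (after negating the subtrahend) have opposite signs, so signed overflow cannot occur.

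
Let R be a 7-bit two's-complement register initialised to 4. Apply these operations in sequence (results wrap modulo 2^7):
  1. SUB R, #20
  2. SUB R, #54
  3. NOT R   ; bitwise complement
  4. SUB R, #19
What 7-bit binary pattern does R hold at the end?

0110010

Start: R = 4 = 0000100.
R = 4 − 20 = -16 = 1110000
R = -16 − 54 = -70; wraps to 58 = 0111010
R = NOT 0111010 = 1000101 = -59
R = -59 − 19 = -78; wraps to 50 = 0110010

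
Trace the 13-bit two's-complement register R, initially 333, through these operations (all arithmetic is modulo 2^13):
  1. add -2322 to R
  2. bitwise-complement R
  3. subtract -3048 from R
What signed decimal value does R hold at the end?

Start: R = 333 = 0000101001101.
R = 333 + (-2322) = -1989 = 1100000111011
R = NOT 1100000111011 = 0011111000100 = 1988
R = 1988 − (-3048) = 5036; wraps to -3156 = 1001110101100

-3156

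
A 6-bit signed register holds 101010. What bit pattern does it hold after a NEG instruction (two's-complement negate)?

Invert: 010101. Add 1: 010110.

010110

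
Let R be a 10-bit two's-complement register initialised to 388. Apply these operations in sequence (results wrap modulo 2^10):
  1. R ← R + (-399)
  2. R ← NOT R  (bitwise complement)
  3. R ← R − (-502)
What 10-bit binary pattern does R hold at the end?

Start: R = 388 = 0110000100.
R = 388 + (-399) = -11 = 1111110101
R = NOT 1111110101 = 0000001010 = 10
R = 10 − (-502) = 512; wraps to -512 = 1000000000

1000000000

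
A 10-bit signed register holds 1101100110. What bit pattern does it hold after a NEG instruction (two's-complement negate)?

Invert: 0010011001. Add 1: 0010011010.
Check: 1101100110 = -154, 0010011010 = 154.

0010011010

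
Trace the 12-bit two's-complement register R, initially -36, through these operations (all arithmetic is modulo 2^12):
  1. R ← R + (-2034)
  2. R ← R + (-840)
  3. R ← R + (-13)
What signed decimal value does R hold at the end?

1173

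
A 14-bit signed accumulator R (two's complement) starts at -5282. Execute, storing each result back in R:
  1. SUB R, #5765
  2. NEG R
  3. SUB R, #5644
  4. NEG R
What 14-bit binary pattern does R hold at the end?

10101011100101

Start: R = -5282 = 10101101011110.
R = -5282 − 5765 = -11047; wraps to 5337 = 01010011011001
R = −(5337) = -5337 = 10101100100111
R = -5337 − 5644 = -10981; wraps to 5403 = 01010100011011
R = −(5403) = -5403 = 10101011100101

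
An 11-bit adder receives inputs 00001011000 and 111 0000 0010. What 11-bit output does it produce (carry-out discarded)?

11101011010

  00001011000
+ 11100000010
= 11101011010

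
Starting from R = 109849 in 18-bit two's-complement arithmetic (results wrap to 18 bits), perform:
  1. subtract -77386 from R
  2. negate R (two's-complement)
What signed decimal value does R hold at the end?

Start: R = 109849 = 011010110100011001.
R = 109849 − (-77386) = 187235; wraps to -74909 = 101101101101100011
R = −(-74909) = 74909 = 010010010010011101

74909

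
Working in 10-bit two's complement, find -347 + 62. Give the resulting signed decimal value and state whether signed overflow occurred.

-285; no overflow

-347 → 1010100101
62 → 0000111110
  1010100101
+ 0000111110
= 1011100011
Result 1011100011: MSB = 1 → 739 − 1024 = -285.
Addends have opposite signs, so signed overflow cannot occur.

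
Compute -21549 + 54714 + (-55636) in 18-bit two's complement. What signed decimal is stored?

-21549 + 54714 = 33165 (001000000110001101)
33165 + (-55636) = -22471 (111010100000111001)

-22471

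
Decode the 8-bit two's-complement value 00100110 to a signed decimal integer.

38

MSB is 0, so the value is non-negative: 00100110 = 38.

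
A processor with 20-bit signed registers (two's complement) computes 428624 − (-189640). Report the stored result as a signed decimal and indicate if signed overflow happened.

-430312; overflow

428624 → 01101000101001010000
-189640 → 11010001101100111000
Subtract via negate-and-add: invert 11010001101100111000 + 1 = 00101110010011001000 (i.e. 189640).
  01101000101001010000
+ 00101110010011001000
= 10010110111100011000
Result 10010110111100011000: MSB = 1 → 618264 − 1048576 = -430312.
Both addends (after negating the subtrahend) are non-negative but the stored result is negative: signed overflow. The true value 428624 − (-189640) = 618264 lies outside [-524288, 524287].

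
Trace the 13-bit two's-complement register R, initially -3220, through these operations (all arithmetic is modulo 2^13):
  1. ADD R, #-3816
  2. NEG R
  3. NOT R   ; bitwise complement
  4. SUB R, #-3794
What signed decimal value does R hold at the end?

Start: R = -3220 = 1001101101100.
R = -3220 + (-3816) = -7036; wraps to 1156 = 0010010000100
R = −(1156) = -1156 = 1101101111100
R = NOT 1101101111100 = 0010010000011 = 1155
R = 1155 − (-3794) = 4949; wraps to -3243 = 1001101010101

-3243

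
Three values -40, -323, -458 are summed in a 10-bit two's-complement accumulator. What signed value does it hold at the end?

-40 + (-323) = -363 (1010010101)
-363 + (-458) = -821 → wraps to 203 (0011001011)

203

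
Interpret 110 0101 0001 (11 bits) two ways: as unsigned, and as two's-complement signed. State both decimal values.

unsigned = 1617, signed = -431

Unsigned: 11001010001 = 1617.
Signed: MSB=1 → 1617 − 2048 = -431.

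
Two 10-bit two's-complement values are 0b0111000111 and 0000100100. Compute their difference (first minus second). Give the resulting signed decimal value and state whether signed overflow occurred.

419; no overflow

0b0111000111 → 0111000111 = 455 (signed)
0000100100 = 36 (signed)
Subtract via negate-and-add: invert 0000100100 + 1 = 1111011100 (i.e. -36).
  0111000111
+ 1111011100
= 0110100011  (discard carry-out 1)
Result 0110100011: MSB = 0 → value 419.
Addends (after negating the subtrahend) have opposite signs, so signed overflow cannot occur.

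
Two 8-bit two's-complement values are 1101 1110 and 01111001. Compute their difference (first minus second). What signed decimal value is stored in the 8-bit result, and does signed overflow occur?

1101 1110 → 11011110 = -34 (signed)
01111001 = 121 (signed)
Subtract via negate-and-add: invert 01111001 + 1 = 10000111 (i.e. -121).
  11011110
+ 10000111
= 01100101  (discard carry-out 1)
Result 01100101: MSB = 0 → value 101.
Both addends (after negating the subtrahend) are negative but the stored result is non-negative: signed overflow. The true value -34 − 121 = -155 lies outside [-128, 127].

101; overflow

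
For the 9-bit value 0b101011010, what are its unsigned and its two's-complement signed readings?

Unsigned: 101011010 = 346.
Signed: MSB=1 → 346 − 512 = -166.

unsigned = 346, signed = -166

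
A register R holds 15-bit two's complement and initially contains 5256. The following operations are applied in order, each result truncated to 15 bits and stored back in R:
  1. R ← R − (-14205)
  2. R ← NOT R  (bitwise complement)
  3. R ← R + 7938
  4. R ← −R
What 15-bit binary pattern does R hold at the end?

010110100000100

Start: R = 5256 = 001010010001000.
R = 5256 − (-14205) = 19461; wraps to -13307 = 100110000000101
R = NOT 100110000000101 = 011001111111010 = 13306
R = 13306 + 7938 = 21244; wraps to -11524 = 101001011111100
R = −(-11524) = 11524 = 010110100000100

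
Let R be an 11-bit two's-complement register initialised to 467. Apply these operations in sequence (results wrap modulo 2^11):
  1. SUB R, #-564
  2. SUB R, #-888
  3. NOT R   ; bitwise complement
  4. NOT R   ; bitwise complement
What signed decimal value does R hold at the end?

-129

Start: R = 467 = 00111010011.
R = 467 − (-564) = 1031; wraps to -1017 = 10000000111
R = -1017 − (-888) = -129 = 11101111111
R = NOT 11101111111 = 00010000000 = 128
R = NOT 00010000000 = 11101111111 = -129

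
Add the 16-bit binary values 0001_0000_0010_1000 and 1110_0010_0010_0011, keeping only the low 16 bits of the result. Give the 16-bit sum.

1111001001001011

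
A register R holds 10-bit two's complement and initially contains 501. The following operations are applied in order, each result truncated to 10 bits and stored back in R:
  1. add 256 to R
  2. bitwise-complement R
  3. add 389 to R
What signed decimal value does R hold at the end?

-369

Start: R = 501 = 0111110101.
R = 501 + 256 = 757; wraps to -267 = 1011110101
R = NOT 1011110101 = 0100001010 = 266
R = 266 + 389 = 655; wraps to -369 = 1010001111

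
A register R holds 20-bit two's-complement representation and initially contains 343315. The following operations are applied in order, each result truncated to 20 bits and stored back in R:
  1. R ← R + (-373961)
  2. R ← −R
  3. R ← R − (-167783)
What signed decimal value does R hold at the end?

198429

Start: R = 343315 = 01010011110100010011.
R = 343315 + (-373961) = -30646 = 11111000100001001010
R = −(-30646) = 30646 = 00000111011110110110
R = 30646 − (-167783) = 198429 = 00110000011100011101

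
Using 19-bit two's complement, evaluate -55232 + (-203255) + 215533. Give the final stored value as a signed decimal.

-55232 + (-203255) = -258487 (1000000111001001001)
-258487 + 215533 = -42954 (1110101100000110110)

-42954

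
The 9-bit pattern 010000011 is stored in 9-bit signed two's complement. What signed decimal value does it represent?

MSB is 0, so the value is non-negative: 010000011 = 131.

131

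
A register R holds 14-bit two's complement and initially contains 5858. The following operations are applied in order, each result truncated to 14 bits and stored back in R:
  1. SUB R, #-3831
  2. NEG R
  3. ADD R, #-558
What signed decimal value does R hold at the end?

Start: R = 5858 = 01011011100010.
R = 5858 − (-3831) = 9689; wraps to -6695 = 10010111011001
R = −(-6695) = 6695 = 01101000100111
R = 6695 + (-558) = 6137 = 01011111111001

6137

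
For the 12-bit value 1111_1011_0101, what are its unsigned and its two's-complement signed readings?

Unsigned: 111110110101 = 4021.
Signed: MSB=1 → 4021 − 4096 = -75.

unsigned = 4021, signed = -75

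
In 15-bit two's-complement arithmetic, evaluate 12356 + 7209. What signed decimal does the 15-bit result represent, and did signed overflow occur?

-13203; overflow

12356 → 011000001000100
7209 → 001110000101001
  011000001000100
+ 001110000101001
= 100110001101101
Result 100110001101101: MSB = 1 → 19565 − 32768 = -13203.
Both addends are non-negative but the stored result is negative: signed overflow. The true value 12356 + 7209 = 19565 lies outside [-16384, 16383].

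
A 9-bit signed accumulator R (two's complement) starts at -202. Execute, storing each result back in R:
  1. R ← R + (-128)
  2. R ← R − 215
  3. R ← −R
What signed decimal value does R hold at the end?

33

Start: R = -202 = 100110110.
R = -202 + (-128) = -330; wraps to 182 = 010110110
R = 182 − 215 = -33 = 111011111
R = −(-33) = 33 = 000100001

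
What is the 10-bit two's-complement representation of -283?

|-283| = 283 = 0100011011 in 10 bits.
Invert the bits: 1011100100. Add 1: 1011100101.

1011100101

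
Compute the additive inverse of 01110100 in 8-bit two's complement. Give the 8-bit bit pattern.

10001100

Invert: 10001011. Add 1: 10001100.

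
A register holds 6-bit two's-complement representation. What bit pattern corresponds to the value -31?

|-31| = 31 = 011111 in 6 bits.
Invert the bits: 100000. Add 1: 100001.

100001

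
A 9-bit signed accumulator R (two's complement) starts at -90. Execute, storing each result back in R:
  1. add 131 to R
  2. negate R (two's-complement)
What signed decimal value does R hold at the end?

Start: R = -90 = 110100110.
R = -90 + 131 = 41 = 000101001
R = −(41) = -41 = 111010111

-41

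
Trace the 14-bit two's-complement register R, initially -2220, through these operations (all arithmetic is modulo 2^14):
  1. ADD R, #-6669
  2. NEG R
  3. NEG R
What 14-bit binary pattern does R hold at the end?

Start: R = -2220 = 11011101010100.
R = -2220 + (-6669) = -8889; wraps to 7495 = 01110101000111
R = −(7495) = -7495 = 10001010111001
R = −(-7495) = 7495 = 01110101000111

01110101000111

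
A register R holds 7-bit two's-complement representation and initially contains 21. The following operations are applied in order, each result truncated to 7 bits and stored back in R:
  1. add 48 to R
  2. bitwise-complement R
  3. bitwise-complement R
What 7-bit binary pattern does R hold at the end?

Start: R = 21 = 0010101.
R = 21 + 48 = 69; wraps to -59 = 1000101
R = NOT 1000101 = 0111010 = 58
R = NOT 0111010 = 1000101 = -59

1000101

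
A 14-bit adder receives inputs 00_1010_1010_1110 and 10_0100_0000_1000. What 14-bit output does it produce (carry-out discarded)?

  00101010101110
+ 10010000001000
= 10111010110110

10111010110110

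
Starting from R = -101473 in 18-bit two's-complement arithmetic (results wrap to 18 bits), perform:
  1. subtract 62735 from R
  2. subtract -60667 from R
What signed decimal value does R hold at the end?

-103541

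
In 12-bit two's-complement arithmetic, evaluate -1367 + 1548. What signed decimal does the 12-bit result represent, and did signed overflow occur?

181; no overflow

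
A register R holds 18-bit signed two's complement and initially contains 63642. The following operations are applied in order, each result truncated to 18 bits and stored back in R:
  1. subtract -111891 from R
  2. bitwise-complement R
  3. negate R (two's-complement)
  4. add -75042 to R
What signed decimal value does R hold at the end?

Start: R = 63642 = 001111100010011010.
R = 63642 − (-111891) = 175533; wraps to -86611 = 101010110110101101
R = NOT 101010110110101101 = 010101001001010010 = 86610
R = −(86610) = -86610 = 101010110110101110
R = -86610 + (-75042) = -161652; wraps to 100492 = 011000100010001100

100492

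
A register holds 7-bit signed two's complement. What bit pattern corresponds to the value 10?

0001010

10 is non-negative, so write it directly in 7 bits: 0001010.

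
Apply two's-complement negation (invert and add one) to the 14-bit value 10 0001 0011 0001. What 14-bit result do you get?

01111011001111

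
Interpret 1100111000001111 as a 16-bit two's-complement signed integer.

-12785

MSB is 1, so the value is negative.
Unsigned reading: 52751. Subtract 2^16 = 65536: 52751 − 65536 = -12785.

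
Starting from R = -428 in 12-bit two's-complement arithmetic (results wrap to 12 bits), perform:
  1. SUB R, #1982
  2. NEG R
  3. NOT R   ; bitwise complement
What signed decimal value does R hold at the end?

1685

Start: R = -428 = 111001010100.
R = -428 − 1982 = -2410; wraps to 1686 = 011010010110
R = −(1686) = -1686 = 100101101010
R = NOT 100101101010 = 011010010101 = 1685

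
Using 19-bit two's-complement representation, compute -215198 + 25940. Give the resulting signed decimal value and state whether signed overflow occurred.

-189258; no overflow

-215198 → 1001011011101100010
25940 → 0000110010101010100
  1001011011101100010
+ 0000110010101010100
= 1010001110010110110
Result 1010001110010110110: MSB = 1 → 335030 − 524288 = -189258.
Addends have opposite signs, so signed overflow cannot occur.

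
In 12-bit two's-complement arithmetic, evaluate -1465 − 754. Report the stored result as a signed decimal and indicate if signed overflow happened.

-1465 → 101001000111
754 → 001011110010
Subtract via negate-and-add: invert 001011110010 + 1 = 110100001110 (i.e. -754).
  101001000111
+ 110100001110
= 011101010101  (discard carry-out 1)
Result 011101010101: MSB = 0 → value 1877.
Both addends (after negating the subtrahend) are negative but the stored result is non-negative: signed overflow. The true value -1465 − 754 = -2219 lies outside [-2048, 2047].

1877; overflow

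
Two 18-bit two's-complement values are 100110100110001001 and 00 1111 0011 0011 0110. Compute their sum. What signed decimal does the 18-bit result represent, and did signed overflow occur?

-41793; no overflow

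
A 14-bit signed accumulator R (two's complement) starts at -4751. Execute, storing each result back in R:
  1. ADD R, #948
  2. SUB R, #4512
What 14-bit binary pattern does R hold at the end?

Start: R = -4751 = 10110101110001.
R = -4751 + 948 = -3803 = 11000100100101
R = -3803 − 4512 = -8315; wraps to 8069 = 01111110000101

01111110000101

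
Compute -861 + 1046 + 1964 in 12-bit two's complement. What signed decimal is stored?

-861 + 1046 = 185 (000010111001)
185 + 1964 = 2149 → wraps to -1947 (100001100101)

-1947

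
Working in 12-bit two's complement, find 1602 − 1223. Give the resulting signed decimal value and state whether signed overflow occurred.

379; no overflow

1602 → 011001000010
1223 → 010011000111
Subtract via negate-and-add: invert 010011000111 + 1 = 101100111001 (i.e. -1223).
  011001000010
+ 101100111001
= 000101111011  (discard carry-out 1)
Result 000101111011: MSB = 0 → value 379.
Addends (after negating the subtrahend) have opposite signs, so signed overflow cannot occur.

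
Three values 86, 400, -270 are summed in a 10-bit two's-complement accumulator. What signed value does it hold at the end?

216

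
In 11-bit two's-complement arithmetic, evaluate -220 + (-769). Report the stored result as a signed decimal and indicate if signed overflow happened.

-220 → 11100100100
-769 → 10011111111
  11100100100
+ 10011111111
= 10000100011  (discard carry-out 1)
Result 10000100011: MSB = 1 → 1059 − 2048 = -989.
Both addends are negative and so is the stored result: no signed overflow.

-989; no overflow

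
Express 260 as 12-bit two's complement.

260 is non-negative, so write it directly in 12 bits: 000100000100.

000100000100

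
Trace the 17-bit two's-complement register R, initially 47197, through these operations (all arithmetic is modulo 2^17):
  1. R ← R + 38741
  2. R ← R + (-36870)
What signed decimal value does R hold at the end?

Start: R = 47197 = 01011100001011101.
R = 47197 + 38741 = 85938; wraps to -45134 = 10100111110110010
R = -45134 + (-36870) = -82004; wraps to 49068 = 01011111110101100

49068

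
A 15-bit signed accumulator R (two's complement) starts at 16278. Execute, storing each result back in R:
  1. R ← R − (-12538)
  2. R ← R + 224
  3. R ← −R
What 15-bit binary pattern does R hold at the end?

000111010010000

Start: R = 16278 = 011111110010110.
R = 16278 − (-12538) = 28816; wraps to -3952 = 111000010010000
R = -3952 + 224 = -3728 = 111000101110000
R = −(-3728) = 3728 = 000111010010000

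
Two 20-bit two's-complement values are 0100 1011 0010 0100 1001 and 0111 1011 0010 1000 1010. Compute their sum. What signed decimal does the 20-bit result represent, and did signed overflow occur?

-236333; overflow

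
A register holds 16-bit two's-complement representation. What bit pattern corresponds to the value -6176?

1110011111100000

|-6176| = 6176 = 0001100000100000 in 16 bits.
Invert the bits: 1110011111011111. Add 1: 1110011111100000.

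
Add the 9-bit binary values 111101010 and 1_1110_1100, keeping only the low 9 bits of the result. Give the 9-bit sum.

  111101010
+ 111101100
= 111010110  (discard carry-out 1)

111010110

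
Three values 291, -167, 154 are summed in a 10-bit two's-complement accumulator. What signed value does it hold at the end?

278

291 + (-167) = 124 (0001111100)
124 + 154 = 278 (0100010110)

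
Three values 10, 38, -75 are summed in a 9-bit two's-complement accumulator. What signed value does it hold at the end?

-27

10 + 38 = 48 (000110000)
48 + (-75) = -27 (111100101)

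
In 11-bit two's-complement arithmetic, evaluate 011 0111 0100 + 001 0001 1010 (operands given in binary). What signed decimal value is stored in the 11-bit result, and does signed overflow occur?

-882; overflow

011 0111 0100 → 01101110100 = 884 (signed)
001 0001 1010 → 00100011010 = 282 (signed)
  01101110100
+ 00100011010
= 10010001110
Result 10010001110: MSB = 1 → 1166 − 2048 = -882.
Both addends are non-negative but the stored result is negative: signed overflow. The true value 884 + 282 = 1166 lies outside [-1024, 1023].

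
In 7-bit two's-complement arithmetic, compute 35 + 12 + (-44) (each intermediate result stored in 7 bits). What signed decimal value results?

3

35 + 12 = 47 (0101111)
47 + (-44) = 3 (0000011)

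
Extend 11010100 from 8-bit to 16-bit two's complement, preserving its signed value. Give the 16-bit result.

MSB of 11010100 is 1; replicate it into the new high bits.
11111111|11010100 → 1111111111010100 (still -44).

1111111111010100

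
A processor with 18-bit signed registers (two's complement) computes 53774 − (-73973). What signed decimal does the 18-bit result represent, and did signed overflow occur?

53774 → 001101001000001110
-73973 → 101101111100001011
Subtract via negate-and-add: invert 101101111100001011 + 1 = 010010000011110101 (i.e. 73973).
  001101001000001110
+ 010010000011110101
= 011111001100000011
Result 011111001100000011: MSB = 0 → value 127747.
Both addends (after negating the subtrahend) are non-negative and so is the stored result: no signed overflow.

127747; no overflow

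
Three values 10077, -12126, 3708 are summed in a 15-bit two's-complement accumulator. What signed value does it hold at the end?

10077 + (-12126) = -2049 (111011111111111)
-2049 + 3708 = 1659 (000011001111011)

1659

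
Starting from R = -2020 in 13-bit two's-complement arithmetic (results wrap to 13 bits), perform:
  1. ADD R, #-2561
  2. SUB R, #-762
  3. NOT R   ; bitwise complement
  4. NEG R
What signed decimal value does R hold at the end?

Start: R = -2020 = 1100000011100.
R = -2020 + (-2561) = -4581; wraps to 3611 = 0111000011011
R = 3611 − (-762) = 4373; wraps to -3819 = 1000100010101
R = NOT 1000100010101 = 0111011101010 = 3818
R = −(3818) = -3818 = 1000100010110

-3818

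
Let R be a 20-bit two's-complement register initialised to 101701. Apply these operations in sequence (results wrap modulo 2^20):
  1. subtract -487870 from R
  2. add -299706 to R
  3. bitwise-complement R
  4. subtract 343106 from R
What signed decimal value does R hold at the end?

Start: R = 101701 = 00011000110101000101.
R = 101701 − (-487870) = 589571; wraps to -459005 = 10001111111100000011
R = -459005 + (-299706) = -758711; wraps to 289865 = 01000110110001001001
R = NOT 01000110110001001001 = 10111001001110110110 = -289866
R = -289866 − 343106 = -632972; wraps to 415604 = 01100101011101110100

415604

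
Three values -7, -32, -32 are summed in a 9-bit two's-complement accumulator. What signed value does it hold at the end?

-71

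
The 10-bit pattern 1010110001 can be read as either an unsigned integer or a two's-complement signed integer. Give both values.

Unsigned: 1010110001 = 689.
Signed: MSB=1 → 689 − 1024 = -335.

unsigned = 689, signed = -335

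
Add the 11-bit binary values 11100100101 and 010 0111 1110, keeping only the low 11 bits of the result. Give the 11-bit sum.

00110100011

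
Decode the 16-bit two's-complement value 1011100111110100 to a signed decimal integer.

-17932

MSB is 1, so the value is negative.
Unsigned reading: 47604. Subtract 2^16 = 65536: 47604 − 65536 = -17932.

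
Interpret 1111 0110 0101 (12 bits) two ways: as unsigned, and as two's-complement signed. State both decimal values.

unsigned = 3941, signed = -155

Unsigned: 111101100101 = 3941.
Signed: MSB=1 → 3941 − 4096 = -155.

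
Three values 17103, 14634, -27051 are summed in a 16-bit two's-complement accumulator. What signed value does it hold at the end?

4686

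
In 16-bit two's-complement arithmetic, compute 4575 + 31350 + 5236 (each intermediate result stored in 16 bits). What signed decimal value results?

4575 + 31350 = 35925 → wraps to -29611 (1000110001010101)
-29611 + 5236 = -24375 (1010000011001001)

-24375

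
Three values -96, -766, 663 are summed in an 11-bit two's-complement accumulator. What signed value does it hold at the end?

-96 + (-766) = -862 (10010100010)
-862 + 663 = -199 (11100111001)

-199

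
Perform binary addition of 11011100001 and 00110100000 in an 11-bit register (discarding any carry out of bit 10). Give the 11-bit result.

00010000001

  11011100001
+ 00110100000
= 00010000001  (discard carry-out 1)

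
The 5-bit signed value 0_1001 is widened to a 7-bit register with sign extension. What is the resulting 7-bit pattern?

0001001

MSB of 01001 is 0; replicate it into the new high bits.
00|01001 → 0001001 (still 9).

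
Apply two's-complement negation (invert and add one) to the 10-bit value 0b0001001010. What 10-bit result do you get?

1110110110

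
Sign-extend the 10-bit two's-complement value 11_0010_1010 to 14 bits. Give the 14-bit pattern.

11111100101010

MSB of 1100101010 is 1; replicate it into the new high bits.
1111|1100101010 → 11111100101010 (still -214).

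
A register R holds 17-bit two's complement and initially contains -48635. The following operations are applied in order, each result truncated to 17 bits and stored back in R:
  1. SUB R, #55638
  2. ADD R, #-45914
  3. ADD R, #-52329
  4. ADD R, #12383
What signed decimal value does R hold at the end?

-59061

Start: R = -48635 = 10100001000000101.
R = -48635 − 55638 = -104273; wraps to 26799 = 00110100010101111
R = 26799 + (-45914) = -19115 = 11011010101010101
R = -19115 + (-52329) = -71444; wraps to 59628 = 01110100011101100
R = 59628 + 12383 = 72011; wraps to -59061 = 10001100101001011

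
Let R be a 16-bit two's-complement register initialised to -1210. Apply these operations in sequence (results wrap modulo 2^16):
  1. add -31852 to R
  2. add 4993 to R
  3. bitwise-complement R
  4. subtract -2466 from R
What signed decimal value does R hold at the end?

30534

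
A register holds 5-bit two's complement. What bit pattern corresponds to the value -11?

|-11| = 11 = 01011 in 5 bits.
Invert the bits: 10100. Add 1: 10101.
Check: 10101 reads as 21 − 32 = -11.

10101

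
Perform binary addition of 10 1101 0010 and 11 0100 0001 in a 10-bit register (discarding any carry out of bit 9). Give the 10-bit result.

  1011010010
+ 1101000001
= 1000010011  (discard carry-out 1)

1000010011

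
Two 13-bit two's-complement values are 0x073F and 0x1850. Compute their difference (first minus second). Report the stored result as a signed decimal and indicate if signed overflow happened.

0x073F = 0011100111111 = 1855 (signed)
0x1850 = 1100001010000 = -1968 (signed)
Subtract via negate-and-add: invert 1100001010000 + 1 = 0011110110000 (i.e. 1968).
  0011100111111
+ 0011110110000
= 0111011101111
Result 0111011101111: MSB = 0 → value 3823.
Both addends (after negating the subtrahend) are non-negative and so is the stored result: no signed overflow.

3823; no overflow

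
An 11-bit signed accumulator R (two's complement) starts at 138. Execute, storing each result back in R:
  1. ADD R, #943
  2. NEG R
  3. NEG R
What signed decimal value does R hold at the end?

Start: R = 138 = 00010001010.
R = 138 + 943 = 1081; wraps to -967 = 10000111001
R = −(-967) = 967 = 01111000111
R = −(967) = -967 = 10000111001

-967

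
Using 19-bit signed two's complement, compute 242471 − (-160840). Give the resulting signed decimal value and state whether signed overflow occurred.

242471 → 0111011001100100111
-160840 → 1011000101110111000
Subtract via negate-and-add: invert 1011000101110111000 + 1 = 0100111010001001000 (i.e. 160840).
  0111011001100100111
+ 0100111010001001000
= 1100010011101101111
Result 1100010011101101111: MSB = 1 → 403311 − 524288 = -120977.
Both addends (after negating the subtrahend) are non-negative but the stored result is negative: signed overflow. The true value 242471 − (-160840) = 403311 lies outside [-262144, 262143].

-120977; overflow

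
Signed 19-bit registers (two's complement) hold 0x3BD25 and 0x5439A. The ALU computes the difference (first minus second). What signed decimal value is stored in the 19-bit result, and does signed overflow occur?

0x3BD25 = 0111011110100100101 = 245029 (signed)
0x5439A = 1010100001110011010 = -179302 (signed)
Subtract via negate-and-add: invert 1010100001110011010 + 1 = 0101011110001100110 (i.e. 179302).
  0111011110100100101
+ 0101011110001100110
= 1100111100110001011
Result 1100111100110001011: MSB = 1 → 424331 − 524288 = -99957.
Both addends (after negating the subtrahend) are non-negative but the stored result is negative: signed overflow. The true value 245029 − (-179302) = 424331 lies outside [-262144, 262143].

-99957; overflow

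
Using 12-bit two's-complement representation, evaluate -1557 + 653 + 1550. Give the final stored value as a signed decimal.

646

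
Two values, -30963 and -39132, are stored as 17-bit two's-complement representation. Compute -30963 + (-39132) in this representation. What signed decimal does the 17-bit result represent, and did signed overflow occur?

-30963 → 11000011100001101
-39132 → 10110011100100100
  11000011100001101
+ 10110011100100100
= 01110111000110001  (discard carry-out 1)
Result 01110111000110001: MSB = 0 → value 60977.
Both addends are negative but the stored result is non-negative: signed overflow. The true value -30963 + (-39132) = -70095 lies outside [-65536, 65535].

60977; overflow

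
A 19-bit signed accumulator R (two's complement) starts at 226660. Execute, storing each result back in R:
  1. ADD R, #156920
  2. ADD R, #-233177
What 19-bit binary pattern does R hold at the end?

0100100101110000011

Start: R = 226660 = 0110111010101100100.
R = 226660 + 156920 = 383580; wraps to -140708 = 1011101101001011100
R = -140708 + (-233177) = -373885; wraps to 150403 = 0100100101110000011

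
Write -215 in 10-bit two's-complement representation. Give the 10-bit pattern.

1100101001

|-215| = 215 = 0011010111 in 10 bits.
Invert the bits: 1100101000. Add 1: 1100101001.
Check: 1100101001 reads as 809 − 1024 = -215.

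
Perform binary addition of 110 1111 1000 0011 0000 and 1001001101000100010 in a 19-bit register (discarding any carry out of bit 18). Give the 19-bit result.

0111001001001010010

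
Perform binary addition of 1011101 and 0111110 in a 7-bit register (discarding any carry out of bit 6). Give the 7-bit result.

  1011101
+ 0111110
= 0011011  (discard carry-out 1)

0011011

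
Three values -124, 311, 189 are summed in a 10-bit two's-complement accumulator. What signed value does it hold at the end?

-124 + 311 = 187 (0010111011)
187 + 189 = 376 (0101111000)

376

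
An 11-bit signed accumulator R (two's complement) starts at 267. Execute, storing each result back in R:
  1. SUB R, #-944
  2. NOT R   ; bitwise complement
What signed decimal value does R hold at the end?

Start: R = 267 = 00100001011.
R = 267 − (-944) = 1211; wraps to -837 = 10010111011
R = NOT 10010111011 = 01101000100 = 836

836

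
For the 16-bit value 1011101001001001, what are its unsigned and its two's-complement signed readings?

unsigned = 47689, signed = -17847

Unsigned: 1011101001001001 = 47689.
Signed: MSB=1 → 47689 − 65536 = -17847.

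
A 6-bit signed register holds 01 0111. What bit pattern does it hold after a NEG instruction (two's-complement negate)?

101001

Invert: 101000. Add 1: 101001.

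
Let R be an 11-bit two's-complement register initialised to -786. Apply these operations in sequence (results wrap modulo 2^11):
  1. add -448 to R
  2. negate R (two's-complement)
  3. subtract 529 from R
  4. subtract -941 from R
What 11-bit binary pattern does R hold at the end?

11001101110

Start: R = -786 = 10011101110.
R = -786 + (-448) = -1234; wraps to 814 = 01100101110
R = −(814) = -814 = 10011010010
R = -814 − 529 = -1343; wraps to 705 = 01011000001
R = 705 − (-941) = 1646; wraps to -402 = 11001101110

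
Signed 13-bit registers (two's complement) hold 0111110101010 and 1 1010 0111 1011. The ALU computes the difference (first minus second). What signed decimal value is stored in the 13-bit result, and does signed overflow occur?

-2769; overflow

0111110101010 = 4010 (signed)
1 1010 0111 1011 → 1101001111011 = -1413 (signed)
Subtract via negate-and-add: invert 1101001111011 + 1 = 0010110000101 (i.e. 1413).
  0111110101010
+ 0010110000101
= 1010100101111
Result 1010100101111: MSB = 1 → 5423 − 8192 = -2769.
Both addends (after negating the subtrahend) are non-negative but the stored result is negative: signed overflow. The true value 4010 − (-1413) = 5423 lies outside [-4096, 4095].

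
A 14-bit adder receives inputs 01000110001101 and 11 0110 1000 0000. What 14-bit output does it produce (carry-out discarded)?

  01000110001101
+ 11011010000000
= 00100000001101  (discard carry-out 1)

00100000001101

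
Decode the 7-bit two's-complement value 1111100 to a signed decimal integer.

MSB is 1, so the value is negative.
Invert: 0000011. Add 1: 0000100 = 4. So the value is −4.

-4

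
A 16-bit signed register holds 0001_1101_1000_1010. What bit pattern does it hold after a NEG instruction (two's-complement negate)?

Invert: 1110001001110101. Add 1: 1110001001110110.
Check: 0001110110001010 = 7562, 1110001001110110 = -7562.

1110001001110110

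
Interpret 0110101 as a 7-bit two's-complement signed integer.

53

MSB is 0, so the value is non-negative: 0110101 = 53.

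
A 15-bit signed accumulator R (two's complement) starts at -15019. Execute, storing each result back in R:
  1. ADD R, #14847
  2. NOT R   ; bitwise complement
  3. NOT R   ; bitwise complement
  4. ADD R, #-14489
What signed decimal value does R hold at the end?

Start: R = -15019 = 100010101010101.
R = -15019 + 14847 = -172 = 111111101010100
R = NOT 111111101010100 = 000000010101011 = 171
R = NOT 000000010101011 = 111111101010100 = -172
R = -172 + (-14489) = -14661 = 100011010111011

-14661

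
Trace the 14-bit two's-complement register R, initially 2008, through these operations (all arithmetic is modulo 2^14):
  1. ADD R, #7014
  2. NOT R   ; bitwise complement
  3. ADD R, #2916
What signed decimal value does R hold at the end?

Start: R = 2008 = 00011111011000.
R = 2008 + 7014 = 9022; wraps to -7362 = 10001100111110
R = NOT 10001100111110 = 01110011000001 = 7361
R = 7361 + 2916 = 10277; wraps to -6107 = 10100000100101

-6107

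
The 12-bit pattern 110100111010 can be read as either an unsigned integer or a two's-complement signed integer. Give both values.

unsigned = 3386, signed = -710

Unsigned: 110100111010 = 3386.
Signed: MSB=1 → 3386 − 4096 = -710.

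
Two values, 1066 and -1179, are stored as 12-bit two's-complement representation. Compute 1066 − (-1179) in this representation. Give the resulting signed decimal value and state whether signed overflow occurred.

-1851; overflow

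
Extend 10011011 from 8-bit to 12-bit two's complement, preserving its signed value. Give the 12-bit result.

111110011011

MSB of 10011011 is 1; replicate it into the new high bits.
1111|10011011 → 111110011011 (still -101).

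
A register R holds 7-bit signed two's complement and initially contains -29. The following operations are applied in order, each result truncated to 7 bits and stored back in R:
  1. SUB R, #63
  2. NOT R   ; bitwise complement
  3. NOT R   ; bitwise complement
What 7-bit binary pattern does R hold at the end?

Start: R = -29 = 1100011.
R = -29 − 63 = -92; wraps to 36 = 0100100
R = NOT 0100100 = 1011011 = -37
R = NOT 1011011 = 0100100 = 36

0100100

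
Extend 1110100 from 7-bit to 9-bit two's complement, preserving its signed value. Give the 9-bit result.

111110100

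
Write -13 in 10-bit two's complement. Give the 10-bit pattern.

1111110011

|-13| = 13 = 0000001101 in 10 bits.
Invert the bits: 1111110010. Add 1: 1111110011.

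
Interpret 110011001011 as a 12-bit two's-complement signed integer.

-821

MSB is 1, so the value is negative.
Unsigned reading: 3275. Subtract 2^12 = 4096: 3275 − 4096 = -821.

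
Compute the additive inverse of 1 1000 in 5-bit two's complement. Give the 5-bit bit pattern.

Invert: 00111. Add 1: 01000.
Check: 11000 = -8, 01000 = 8.

01000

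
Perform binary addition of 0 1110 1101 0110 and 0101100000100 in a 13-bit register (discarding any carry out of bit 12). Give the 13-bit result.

  0111011010110
+ 0101100000100
= 1100111011010

1100111011010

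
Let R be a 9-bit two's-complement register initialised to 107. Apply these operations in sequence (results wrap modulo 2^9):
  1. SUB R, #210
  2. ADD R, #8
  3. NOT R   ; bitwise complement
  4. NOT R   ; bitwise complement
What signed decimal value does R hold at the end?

Start: R = 107 = 001101011.
R = 107 − 210 = -103 = 110011001
R = -103 + 8 = -95 = 110100001
R = NOT 110100001 = 001011110 = 94
R = NOT 001011110 = 110100001 = -95

-95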